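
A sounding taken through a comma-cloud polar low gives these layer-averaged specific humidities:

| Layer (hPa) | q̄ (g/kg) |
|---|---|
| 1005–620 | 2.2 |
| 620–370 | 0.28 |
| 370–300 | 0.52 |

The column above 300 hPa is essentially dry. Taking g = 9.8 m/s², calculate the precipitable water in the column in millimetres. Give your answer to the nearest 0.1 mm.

PW ≈ 9.7 mm

Precipitable water is the column-integrated vapour mass per unit area: PW = (1/g) Σ q̄ Δp, with q in kg/kg and Δp in Pa (1 kg/m² of water = 1 mm).
Layer 1005–620 hPa: Δp = 385 hPa = 38500 Pa, q̄ = 0.0022 kg/kg → 0.0022 × 38500 / 9.8 = 8.64 mm
Layer 620–370 hPa: Δp = 250 hPa = 25000 Pa, q̄ = 0.00028 kg/kg → 0.00028 × 25000 / 9.8 = 0.71 mm
Layer 370–300 hPa: Δp = 70 hPa = 7000 Pa, q̄ = 0.00052 kg/kg → 0.00052 × 7000 / 9.8 = 0.37 mm
PW = 8.64 + 0.71 + 0.37 = 9.72 ≈ 9.7 mm.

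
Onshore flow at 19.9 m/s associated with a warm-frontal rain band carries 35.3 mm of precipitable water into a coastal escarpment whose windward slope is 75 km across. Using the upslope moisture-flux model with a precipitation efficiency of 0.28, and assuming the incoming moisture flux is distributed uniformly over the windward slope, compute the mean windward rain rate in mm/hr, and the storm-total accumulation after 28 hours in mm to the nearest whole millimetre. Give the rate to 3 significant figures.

R ≈ 9.44 mm/hr; total ≈ 264 mm

Incoming column moisture flux per unit ridge length: F = V × PW = 19.9 × 35.3 = 702.47 mm·m/s.
Spread over the 75 km slope with efficiency ε = 0.28: R = ε·F/W = 0.28 × 702.47 / 75000 m = 2.623e-03 mm/s.
R = 2.623e-03 × 3600 = 9.44 mm/hr.
Over 28 h: total = 9.44 × 28 = 264.32 ≈ 264 mm.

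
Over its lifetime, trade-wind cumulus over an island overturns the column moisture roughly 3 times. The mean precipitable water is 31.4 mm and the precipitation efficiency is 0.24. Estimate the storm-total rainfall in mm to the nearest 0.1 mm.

Each cycle deposits ε × PW = 0.24 × 31.4 = 7.536 mm.
Over 3 cycles: 3 × 7.536 = 22.6 mm.

rainfall ≈ 22.6 mm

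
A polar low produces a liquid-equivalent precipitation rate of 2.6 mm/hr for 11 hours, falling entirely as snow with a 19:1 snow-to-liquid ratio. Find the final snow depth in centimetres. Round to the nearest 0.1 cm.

snow depth ≈ 54.3 cm

Liquid-equivalent depth = 2.6 × 11 = 28.6 mm.
Snow depth = 28.6 mm × 19 = 543.4 mm = 54.3 cm.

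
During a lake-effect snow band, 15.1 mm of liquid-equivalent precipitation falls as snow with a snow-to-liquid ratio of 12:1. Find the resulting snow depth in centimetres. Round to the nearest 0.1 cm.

Snow depth = liquid × ratio = 15.1 mm × 12 = 181.2 mm = 18.1 cm.

snow depth ≈ 18.1 cm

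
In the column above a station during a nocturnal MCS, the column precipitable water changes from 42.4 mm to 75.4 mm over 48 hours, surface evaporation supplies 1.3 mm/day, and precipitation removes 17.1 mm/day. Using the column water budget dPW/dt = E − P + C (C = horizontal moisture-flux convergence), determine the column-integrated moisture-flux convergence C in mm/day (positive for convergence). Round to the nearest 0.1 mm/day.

C ≈ 32.3 mm/day

dPW/dt = (75.4 − 42.4) mm / (48/24 day) = +16.500 mm/day.
C = dPW/dt − E + P = (+16.500) − 1.3 + 17.1 = 32.3 mm/day.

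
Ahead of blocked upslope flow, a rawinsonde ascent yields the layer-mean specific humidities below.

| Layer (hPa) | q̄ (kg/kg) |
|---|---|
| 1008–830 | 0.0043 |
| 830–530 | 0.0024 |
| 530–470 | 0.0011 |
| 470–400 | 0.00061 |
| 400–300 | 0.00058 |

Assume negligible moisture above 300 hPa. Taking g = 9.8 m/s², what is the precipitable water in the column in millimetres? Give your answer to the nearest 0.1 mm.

PW ≈ 16.9 mm

Precipitable water is the column-integrated vapour mass per unit area: PW = (1/g) Σ q̄ Δp, with q in kg/kg and Δp in Pa (1 kg/m² of water = 1 mm).
Layer 1008–830 hPa: Δp = 178 hPa = 17800 Pa, q̄ = 0.0043 kg/kg → 0.0043 × 17800 / 9.8 = 7.81 mm
Layer 830–530 hPa: Δp = 300 hPa = 30000 Pa, q̄ = 0.0024 kg/kg → 0.0024 × 30000 / 9.8 = 7.35 mm
Layer 530–470 hPa: Δp = 60 hPa = 6000 Pa, q̄ = 0.0011 kg/kg → 0.0011 × 6000 / 9.8 = 0.67 mm
Layer 470–400 hPa: Δp = 70 hPa = 7000 Pa, q̄ = 0.00061 kg/kg → 0.00061 × 7000 / 9.8 = 0.44 mm
Layer 400–300 hPa: Δp = 100 hPa = 10000 Pa, q̄ = 0.00058 kg/kg → 0.00058 × 10000 / 9.8 = 0.59 mm
PW = 7.81 + 7.35 + 0.67 + 0.44 + 0.59 = 16.86 ≈ 16.9 mm.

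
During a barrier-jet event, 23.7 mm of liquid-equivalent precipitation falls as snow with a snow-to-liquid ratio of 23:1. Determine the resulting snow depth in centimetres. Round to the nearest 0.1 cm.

Snow depth = liquid × ratio = 23.7 mm × 23 = 545.1 mm = 54.5 cm.

snow depth ≈ 54.5 cm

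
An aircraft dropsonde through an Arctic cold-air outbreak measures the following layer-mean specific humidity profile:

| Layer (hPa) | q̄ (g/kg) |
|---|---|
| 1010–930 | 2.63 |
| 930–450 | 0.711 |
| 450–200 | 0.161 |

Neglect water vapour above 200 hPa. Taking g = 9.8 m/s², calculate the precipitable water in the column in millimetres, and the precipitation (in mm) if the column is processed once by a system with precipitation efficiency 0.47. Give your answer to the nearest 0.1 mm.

PW ≈ 6.0 mm; precipitation ≈ 2.8 mm

Precipitable water is the column-integrated vapour mass per unit area: PW = (1/g) Σ q̄ Δp, with q in kg/kg and Δp in Pa (1 kg/m² of water = 1 mm).
Layer 1010–930 hPa: Δp = 80 hPa = 8000 Pa, q̄ = 0.00263 kg/kg → 0.00263 × 8000 / 9.8 = 2.15 mm
Layer 930–450 hPa: Δp = 480 hPa = 48000 Pa, q̄ = 0.000711 kg/kg → 0.000711 × 48000 / 9.8 = 3.48 mm
Layer 450–200 hPa: Δp = 250 hPa = 25000 Pa, q̄ = 0.000161 kg/kg → 0.000161 × 25000 / 9.8 = 0.41 mm
PW = 2.15 + 3.48 + 0.41 = 6.04 ≈ 6.0 mm.
Precipitation = ε × PW = 0.47 × 6.0 = 2.8 mm.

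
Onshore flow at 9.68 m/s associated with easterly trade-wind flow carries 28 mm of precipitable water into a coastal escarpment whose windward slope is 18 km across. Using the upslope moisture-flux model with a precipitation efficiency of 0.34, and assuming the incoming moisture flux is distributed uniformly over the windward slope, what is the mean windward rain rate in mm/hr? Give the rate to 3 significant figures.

Incoming column moisture flux per unit ridge length: F = V × PW = 9.68 × 28 = 271.04 mm·m/s.
Spread over the 18 km slope with efficiency ε = 0.34: R = ε·F/W = 0.34 × 271.04 / 18000 m = 5.120e-03 mm/s.
R = 5.120e-03 × 3600 = 18.4 mm/hr.

R ≈ 18.4 mm/hr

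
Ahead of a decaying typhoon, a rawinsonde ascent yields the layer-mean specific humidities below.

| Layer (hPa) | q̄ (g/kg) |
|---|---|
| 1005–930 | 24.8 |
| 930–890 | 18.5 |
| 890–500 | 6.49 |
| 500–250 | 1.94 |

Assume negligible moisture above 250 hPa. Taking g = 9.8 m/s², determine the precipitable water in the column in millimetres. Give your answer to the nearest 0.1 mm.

PW ≈ 57.3 mm

Precipitable water is the column-integrated vapour mass per unit area: PW = (1/g) Σ q̄ Δp, with q in kg/kg and Δp in Pa (1 kg/m² of water = 1 mm).
Layer 1005–930 hPa: Δp = 75 hPa = 7500 Pa, q̄ = 0.0248 kg/kg → 0.0248 × 7500 / 9.8 = 18.98 mm
Layer 930–890 hPa: Δp = 40 hPa = 4000 Pa, q̄ = 0.0185 kg/kg → 0.0185 × 4000 / 9.8 = 7.55 mm
Layer 890–500 hPa: Δp = 390 hPa = 39000 Pa, q̄ = 0.00649 kg/kg → 0.00649 × 39000 / 9.8 = 25.83 mm
Layer 500–250 hPa: Δp = 250 hPa = 25000 Pa, q̄ = 0.00194 kg/kg → 0.00194 × 25000 / 9.8 = 4.95 mm
PW = 18.98 + 7.55 + 25.83 + 4.95 = 57.31 ≈ 57.3 mm.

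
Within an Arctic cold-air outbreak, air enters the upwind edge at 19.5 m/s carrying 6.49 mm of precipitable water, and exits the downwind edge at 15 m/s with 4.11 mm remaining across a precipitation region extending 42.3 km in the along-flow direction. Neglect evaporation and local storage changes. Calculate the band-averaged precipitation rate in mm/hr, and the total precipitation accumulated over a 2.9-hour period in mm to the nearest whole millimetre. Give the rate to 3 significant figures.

R ≈ 5.52 mm/hr; total ≈ 16 mm

Column moisture flux per unit crosswind length is F = V × PW.
Inflow: F_in = 19.5 × 6.49 = 126.555 mm·m/s
Outflow: F_out = 15 × 4.11 = 61.65 mm·m/s
Steady-state rate R = (F_in − F_out)/L = (126.555 − 61.65) / 42300 m = 1.534e-03 mm/s.
R = 1.534e-03 × 3600 = 5.52 mm/hr.
Over 2.9 h: total = 5.52 × 2.9 = 16.008 ≈ 16 mm.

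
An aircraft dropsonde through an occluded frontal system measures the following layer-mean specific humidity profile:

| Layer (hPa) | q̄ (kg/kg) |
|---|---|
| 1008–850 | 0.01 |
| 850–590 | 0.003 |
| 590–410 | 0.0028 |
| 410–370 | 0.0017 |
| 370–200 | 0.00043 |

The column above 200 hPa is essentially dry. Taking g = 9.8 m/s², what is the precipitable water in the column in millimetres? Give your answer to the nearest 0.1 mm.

Precipitable water is the column-integrated vapour mass per unit area: PW = (1/g) Σ q̄ Δp, with q in kg/kg and Δp in Pa (1 kg/m² of water = 1 mm).
Layer 1008–850 hPa: Δp = 158 hPa = 15800 Pa, q̄ = 0.01 kg/kg → 0.01 × 15800 / 9.8 = 16.12 mm
Layer 850–590 hPa: Δp = 260 hPa = 26000 Pa, q̄ = 0.003 kg/kg → 0.003 × 26000 / 9.8 = 7.96 mm
Layer 590–410 hPa: Δp = 180 hPa = 18000 Pa, q̄ = 0.0028 kg/kg → 0.0028 × 18000 / 9.8 = 5.14 mm
Layer 410–370 hPa: Δp = 40 hPa = 4000 Pa, q̄ = 0.0017 kg/kg → 0.0017 × 4000 / 9.8 = 0.69 mm
Layer 370–200 hPa: Δp = 170 hPa = 17000 Pa, q̄ = 0.00043 kg/kg → 0.00043 × 17000 / 9.8 = 0.75 mm
PW = 16.12 + 7.96 + 5.14 + 0.69 + 0.75 = 30.66 ≈ 30.7 mm.

PW ≈ 30.7 mm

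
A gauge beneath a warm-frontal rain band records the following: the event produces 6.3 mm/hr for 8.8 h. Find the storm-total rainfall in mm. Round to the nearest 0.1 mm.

Total = Σ Rᵢ Δtᵢ = 6.3 × 8.8
      = 55.44 = 55.4 mm.

total ≈ 55.4 mm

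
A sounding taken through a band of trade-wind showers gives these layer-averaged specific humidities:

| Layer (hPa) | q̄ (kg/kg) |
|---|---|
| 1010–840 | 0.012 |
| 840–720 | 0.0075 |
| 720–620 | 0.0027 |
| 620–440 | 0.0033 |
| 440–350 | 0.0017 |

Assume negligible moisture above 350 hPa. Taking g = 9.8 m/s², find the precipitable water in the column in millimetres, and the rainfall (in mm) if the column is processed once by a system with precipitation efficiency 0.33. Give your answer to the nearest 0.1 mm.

PW ≈ 40.4 mm; rainfall ≈ 13.3 mm

Precipitable water is the column-integrated vapour mass per unit area: PW = (1/g) Σ q̄ Δp, with q in kg/kg and Δp in Pa (1 kg/m² of water = 1 mm).
Layer 1010–840 hPa: Δp = 170 hPa = 17000 Pa, q̄ = 0.012 kg/kg → 0.012 × 17000 / 9.8 = 20.82 mm
Layer 840–720 hPa: Δp = 120 hPa = 12000 Pa, q̄ = 0.0075 kg/kg → 0.0075 × 12000 / 9.8 = 9.18 mm
Layer 720–620 hPa: Δp = 100 hPa = 10000 Pa, q̄ = 0.0027 kg/kg → 0.0027 × 10000 / 9.8 = 2.76 mm
Layer 620–440 hPa: Δp = 180 hPa = 18000 Pa, q̄ = 0.0033 kg/kg → 0.0033 × 18000 / 9.8 = 6.06 mm
Layer 440–350 hPa: Δp = 90 hPa = 9000 Pa, q̄ = 0.0017 kg/kg → 0.0017 × 9000 / 9.8 = 1.56 mm
PW = 20.82 + 9.18 + 2.76 + 6.06 + 1.56 = 40.38 ≈ 40.4 mm.
Rainfall = ε × PW = 0.33 × 40.4 = 13.3 mm.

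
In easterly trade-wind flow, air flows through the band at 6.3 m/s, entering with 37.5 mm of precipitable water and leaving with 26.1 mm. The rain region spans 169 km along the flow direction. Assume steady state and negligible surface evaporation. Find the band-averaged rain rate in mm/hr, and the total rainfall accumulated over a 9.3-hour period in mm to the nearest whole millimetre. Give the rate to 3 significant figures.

R ≈ 1.53 mm/hr; total ≈ 14 mm

Column moisture flux per unit crosswind length is F = V × PW.
Inflow: F_in = 6.3 × 37.5 = 236.25 mm·m/s
Outflow: F_out = 6.3 × 26.1 = 164.43 mm·m/s
Steady-state rate R = (F_in − F_out)/L = (236.25 − 164.43) / 169000 m = 4.250e-04 mm/s.
R = 4.250e-04 × 3600 = 1.53 mm/hr.
Over 9.3 h: total = 1.53 × 9.3 = 14.229 ≈ 14 mm.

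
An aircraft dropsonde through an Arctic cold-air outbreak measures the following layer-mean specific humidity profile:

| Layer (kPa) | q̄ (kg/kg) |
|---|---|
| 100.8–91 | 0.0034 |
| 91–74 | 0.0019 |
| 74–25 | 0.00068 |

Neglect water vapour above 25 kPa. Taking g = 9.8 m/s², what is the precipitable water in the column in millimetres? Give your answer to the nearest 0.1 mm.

PW ≈ 10.1 mm

Precipitable water is the column-integrated vapour mass per unit area: PW = (1/g) Σ q̄ Δp, with q in kg/kg and Δp in Pa (1 kg/m² of water = 1 mm).
Layer 100.8–91 kPa: Δp = 98 hPa = 9800 Pa, q̄ = 0.0034 kg/kg → 0.0034 × 9800 / 9.8 = 3.40 mm
Layer 91–74 kPa: Δp = 170 hPa = 17000 Pa, q̄ = 0.0019 kg/kg → 0.0019 × 17000 / 9.8 = 3.30 mm
Layer 74–25 kPa: Δp = 490 hPa = 49000 Pa, q̄ = 0.00068 kg/kg → 0.00068 × 49000 / 9.8 = 3.40 mm
PW = 3.40 + 3.30 + 3.40 = 10.10 ≈ 10.1 mm.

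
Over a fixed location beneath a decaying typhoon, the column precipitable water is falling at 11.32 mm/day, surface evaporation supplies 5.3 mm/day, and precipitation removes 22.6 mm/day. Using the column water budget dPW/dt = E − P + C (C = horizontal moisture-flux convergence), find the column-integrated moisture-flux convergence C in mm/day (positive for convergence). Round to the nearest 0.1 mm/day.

C ≈ 6.0 mm/day

dPW/dt = -11.32 mm/day.
C = dPW/dt − E + P = (-11.32) − 5.3 + 22.6 = 6.0 mm/day.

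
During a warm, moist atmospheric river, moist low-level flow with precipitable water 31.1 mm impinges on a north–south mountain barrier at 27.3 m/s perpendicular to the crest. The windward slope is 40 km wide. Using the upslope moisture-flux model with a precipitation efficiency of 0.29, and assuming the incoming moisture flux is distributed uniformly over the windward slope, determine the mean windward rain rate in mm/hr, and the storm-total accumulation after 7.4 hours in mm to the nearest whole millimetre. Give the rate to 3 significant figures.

R ≈ 22.2 mm/hr; total ≈ 164 mm

Incoming column moisture flux per unit ridge length: F = V × PW = 27.3 × 31.1 = 849.03 mm·m/s.
Spread over the 40 km slope with efficiency ε = 0.29: R = ε·F/W = 0.29 × 849.03 / 40000 m = 6.155e-03 mm/s.
R = 6.155e-03 × 3600 = 22.2 mm/hr.
Over 7.4 h: total = 22.2 × 7.4 = 164.28 ≈ 164 mm.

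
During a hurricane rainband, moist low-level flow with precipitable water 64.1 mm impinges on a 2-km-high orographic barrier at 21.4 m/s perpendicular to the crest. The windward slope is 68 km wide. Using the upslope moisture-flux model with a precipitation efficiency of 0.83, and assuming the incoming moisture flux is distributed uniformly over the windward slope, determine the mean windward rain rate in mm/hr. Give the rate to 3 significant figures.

R ≈ 60.3 mm/hr

Incoming column moisture flux per unit ridge length: F = V × PW = 21.4 × 64.1 = 1371.74 mm·m/s.
Spread over the 68 km slope with efficiency ε = 0.83: R = ε·F/W = 0.83 × 1371.74 / 68000 m = 1.674e-02 mm/s.
R = 1.674e-02 × 3600 = 60.3 mm/hr.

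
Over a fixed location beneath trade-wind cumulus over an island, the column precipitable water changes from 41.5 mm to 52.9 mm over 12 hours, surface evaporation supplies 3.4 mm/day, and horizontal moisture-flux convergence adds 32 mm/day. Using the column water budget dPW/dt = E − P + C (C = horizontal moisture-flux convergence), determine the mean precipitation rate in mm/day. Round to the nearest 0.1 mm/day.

dPW/dt = (52.9 − 41.5) mm / (12/24 day) = +22.800 mm/day.
P = E + C − dPW/dt = 3.4 + (32) − (+22.800) = 12.6 mm/day.

P ≈ 12.6 mm/day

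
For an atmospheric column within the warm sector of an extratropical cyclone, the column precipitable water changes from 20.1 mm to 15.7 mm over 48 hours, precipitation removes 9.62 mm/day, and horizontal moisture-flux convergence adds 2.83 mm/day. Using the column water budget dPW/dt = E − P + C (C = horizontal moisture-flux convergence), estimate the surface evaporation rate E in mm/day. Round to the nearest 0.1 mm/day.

E ≈ 4.6 mm/day

dPW/dt = (15.7 − 20.1) mm / (48/24 day) = -2.200 mm/day.
E = dPW/dt + P − C = (-2.200) + 9.62 − (2.83) = 4.6 mm/day.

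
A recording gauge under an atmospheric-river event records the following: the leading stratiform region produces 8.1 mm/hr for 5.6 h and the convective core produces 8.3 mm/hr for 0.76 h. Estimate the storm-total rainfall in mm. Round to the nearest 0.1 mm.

total ≈ 51.7 mm

Total = Σ Rᵢ Δtᵢ = 8.1 × 5.6 + 8.3 × 0.76
      = 45.36 + 6.308 = 51.7 mm.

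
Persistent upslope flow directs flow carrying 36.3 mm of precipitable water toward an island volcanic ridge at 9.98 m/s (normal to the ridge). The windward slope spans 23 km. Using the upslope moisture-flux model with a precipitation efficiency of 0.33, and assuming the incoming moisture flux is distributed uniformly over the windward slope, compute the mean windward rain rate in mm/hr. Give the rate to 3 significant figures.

Incoming column moisture flux per unit ridge length: F = V × PW = 9.98 × 36.3 = 362.274 mm·m/s.
Spread over the 23 km slope with efficiency ε = 0.33: R = ε·F/W = 0.33 × 362.274 / 23000 m = 5.198e-03 mm/s.
R = 5.198e-03 × 3600 = 18.7 mm/hr.

R ≈ 18.7 mm/hr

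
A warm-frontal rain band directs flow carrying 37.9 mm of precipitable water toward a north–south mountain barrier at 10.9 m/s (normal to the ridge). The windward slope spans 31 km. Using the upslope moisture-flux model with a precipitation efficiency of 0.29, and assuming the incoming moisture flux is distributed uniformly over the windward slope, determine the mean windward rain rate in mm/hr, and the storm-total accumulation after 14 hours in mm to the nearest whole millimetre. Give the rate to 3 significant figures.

R ≈ 13.9 mm/hr; total ≈ 195 mm

Incoming column moisture flux per unit ridge length: F = V × PW = 10.9 × 37.9 = 413.11 mm·m/s.
Spread over the 31 km slope with efficiency ε = 0.29: R = ε·F/W = 0.29 × 413.11 / 31000 m = 3.865e-03 mm/s.
R = 3.865e-03 × 3600 = 13.9 mm/hr.
Over 14 h: total = 13.9 × 14 = 194.6 ≈ 195 mm.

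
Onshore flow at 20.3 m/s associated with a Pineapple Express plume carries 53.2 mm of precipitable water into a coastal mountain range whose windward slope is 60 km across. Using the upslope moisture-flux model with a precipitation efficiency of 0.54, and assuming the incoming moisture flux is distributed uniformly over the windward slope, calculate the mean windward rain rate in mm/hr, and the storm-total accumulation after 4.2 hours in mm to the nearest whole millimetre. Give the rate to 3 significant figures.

R ≈ 35.0 mm/hr; total ≈ 147 mm

Incoming column moisture flux per unit ridge length: F = V × PW = 20.3 × 53.2 = 1079.96 mm·m/s.
Spread over the 60 km slope with efficiency ε = 0.54: R = ε·F/W = 0.54 × 1079.96 / 60000 m = 9.720e-03 mm/s.
R = 9.720e-03 × 3600 = 35.0 mm/hr.
Over 4.2 h: total = 35.0 × 4.2 = 147 mm.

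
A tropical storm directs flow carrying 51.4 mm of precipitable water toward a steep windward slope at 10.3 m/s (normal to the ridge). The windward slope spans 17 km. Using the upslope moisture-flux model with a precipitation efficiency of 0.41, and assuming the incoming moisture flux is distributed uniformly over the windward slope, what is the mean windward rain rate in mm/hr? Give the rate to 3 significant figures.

R ≈ 46.0 mm/hr

Incoming column moisture flux per unit ridge length: F = V × PW = 10.3 × 51.4 = 529.42 mm·m/s.
Spread over the 17 km slope with efficiency ε = 0.41: R = ε·F/W = 0.41 × 529.42 / 17000 m = 1.277e-02 mm/s.
R = 1.277e-02 × 3600 = 46.0 mm/hr.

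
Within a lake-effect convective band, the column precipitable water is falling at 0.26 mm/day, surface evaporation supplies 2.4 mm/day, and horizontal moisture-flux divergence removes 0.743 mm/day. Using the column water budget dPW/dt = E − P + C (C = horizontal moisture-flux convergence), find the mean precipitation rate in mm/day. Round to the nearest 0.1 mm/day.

P ≈ 1.9 mm/day

dPW/dt = -0.26 mm/day.
P = E + C − dPW/dt = 2.4 + (-0.743) − (-0.26) = 1.9 mm/day.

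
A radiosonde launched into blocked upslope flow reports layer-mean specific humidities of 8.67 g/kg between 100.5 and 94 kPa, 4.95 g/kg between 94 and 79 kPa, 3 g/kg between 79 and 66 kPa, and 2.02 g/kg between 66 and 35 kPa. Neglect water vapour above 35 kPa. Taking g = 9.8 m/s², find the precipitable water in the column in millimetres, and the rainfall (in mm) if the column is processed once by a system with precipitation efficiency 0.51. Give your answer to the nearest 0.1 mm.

PW ≈ 23.7 mm; rainfall ≈ 12.1 mm

Precipitable water is the column-integrated vapour mass per unit area: PW = (1/g) Σ q̄ Δp, with q in kg/kg and Δp in Pa (1 kg/m² of water = 1 mm).
Layer 100.5–94 kPa: Δp = 65 hPa = 6500 Pa, q̄ = 0.00867 kg/kg → 0.00867 × 6500 / 9.8 = 5.75 mm
Layer 94–79 kPa: Δp = 150 hPa = 15000 Pa, q̄ = 0.00495 kg/kg → 0.00495 × 15000 / 9.8 = 7.58 mm
Layer 79–66 kPa: Δp = 130 hPa = 13000 Pa, q̄ = 0.003 kg/kg → 0.003 × 13000 / 9.8 = 3.98 mm
Layer 66–35 kPa: Δp = 310 hPa = 31000 Pa, q̄ = 0.00202 kg/kg → 0.00202 × 31000 / 9.8 = 6.39 mm
PW = 5.75 + 7.58 + 3.98 + 6.39 = 23.70 ≈ 23.7 mm.
Rainfall = ε × PW = 0.51 × 23.7 = 12.1 mm.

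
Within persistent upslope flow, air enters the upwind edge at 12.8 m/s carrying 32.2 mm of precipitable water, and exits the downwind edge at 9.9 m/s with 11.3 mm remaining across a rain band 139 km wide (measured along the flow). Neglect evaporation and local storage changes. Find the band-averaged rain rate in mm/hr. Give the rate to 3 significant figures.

R ≈ 7.78 mm/hr

Column moisture flux per unit crosswind length is F = V × PW.
Inflow: F_in = 12.8 × 32.2 = 412.16 mm·m/s
Outflow: F_out = 9.9 × 11.3 = 111.87 mm·m/s
Steady-state rate R = (F_in − F_out)/L = (412.16 − 111.87) / 139000 m = 2.160e-03 mm/s.
R = 2.160e-03 × 3600 = 7.78 mm/hr.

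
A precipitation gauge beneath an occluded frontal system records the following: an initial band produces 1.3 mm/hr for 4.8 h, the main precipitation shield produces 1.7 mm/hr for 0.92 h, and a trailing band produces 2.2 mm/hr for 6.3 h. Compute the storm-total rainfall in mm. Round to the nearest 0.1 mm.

total ≈ 21.7 mm

Total = Σ Rᵢ Δtᵢ = 1.3 × 4.8 + 1.7 × 0.92 + 2.2 × 6.3
      = 6.24 + 1.564 + 13.86 = 21.7 mm.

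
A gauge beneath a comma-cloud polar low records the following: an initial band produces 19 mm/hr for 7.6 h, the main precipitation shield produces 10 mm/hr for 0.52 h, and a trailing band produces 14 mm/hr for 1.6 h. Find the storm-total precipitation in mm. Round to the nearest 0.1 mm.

Total = Σ Rᵢ Δtᵢ = 19 × 7.6 + 10 × 0.52 + 14 × 1.6
      = 144.4 + 5.2 + 22.4 = 172.0 mm.

total ≈ 172.0 mm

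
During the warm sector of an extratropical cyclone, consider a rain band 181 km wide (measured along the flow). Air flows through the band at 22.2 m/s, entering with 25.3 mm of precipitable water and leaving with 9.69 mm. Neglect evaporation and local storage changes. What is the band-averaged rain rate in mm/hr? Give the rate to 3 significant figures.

R ≈ 6.89 mm/hr

Column moisture flux per unit crosswind length is F = V × PW.
Inflow: F_in = 22.2 × 25.3 = 561.66 mm·m/s
Outflow: F_out = 22.2 × 9.69 = 215.118 mm·m/s
Steady-state rate R = (F_in − F_out)/L = (561.66 − 215.118) / 181000 m = 1.915e-03 mm/s.
R = 1.915e-03 × 3600 = 6.89 mm/hr.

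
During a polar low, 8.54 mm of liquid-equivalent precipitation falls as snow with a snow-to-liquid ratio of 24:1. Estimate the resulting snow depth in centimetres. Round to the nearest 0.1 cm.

snow depth ≈ 20.5 cm

Snow depth = liquid × ratio = 8.54 mm × 24 = 204.96 mm = 20.5 cm.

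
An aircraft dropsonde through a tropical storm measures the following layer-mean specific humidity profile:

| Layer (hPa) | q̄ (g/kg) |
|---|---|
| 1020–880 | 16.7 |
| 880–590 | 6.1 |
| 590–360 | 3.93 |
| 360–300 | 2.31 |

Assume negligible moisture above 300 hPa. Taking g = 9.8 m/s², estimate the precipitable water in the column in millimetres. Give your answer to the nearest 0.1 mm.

Precipitable water is the column-integrated vapour mass per unit area: PW = (1/g) Σ q̄ Δp, with q in kg/kg and Δp in Pa (1 kg/m² of water = 1 mm).
Layer 1020–880 hPa: Δp = 140 hPa = 14000 Pa, q̄ = 0.0167 kg/kg → 0.0167 × 14000 / 9.8 = 23.86 mm
Layer 880–590 hPa: Δp = 290 hPa = 29000 Pa, q̄ = 0.0061 kg/kg → 0.0061 × 29000 / 9.8 = 18.05 mm
Layer 590–360 hPa: Δp = 230 hPa = 23000 Pa, q̄ = 0.00393 kg/kg → 0.00393 × 23000 / 9.8 = 9.22 mm
Layer 360–300 hPa: Δp = 60 hPa = 6000 Pa, q̄ = 0.00231 kg/kg → 0.00231 × 6000 / 9.8 = 1.41 mm
PW = 23.86 + 18.05 + 9.22 + 1.41 = 52.54 ≈ 52.5 mm.

PW ≈ 52.5 mm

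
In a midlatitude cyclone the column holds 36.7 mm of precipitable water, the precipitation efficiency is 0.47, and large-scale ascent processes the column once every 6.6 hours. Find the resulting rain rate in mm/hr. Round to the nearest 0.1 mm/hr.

Each overturning extracts ε × PW = 0.47 × 36.7 = 17.249 mm.
Rate = ε·PW / τ = 17.249 / 6.6 h = 2.6 mm/hr.

R ≈ 2.6 mm/hr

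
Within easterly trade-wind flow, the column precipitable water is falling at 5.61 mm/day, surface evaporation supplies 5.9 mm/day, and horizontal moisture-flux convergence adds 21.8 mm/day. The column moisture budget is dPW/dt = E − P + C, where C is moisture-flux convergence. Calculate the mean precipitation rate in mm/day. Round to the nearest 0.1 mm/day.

P ≈ 33.3 mm/day

dPW/dt = -5.61 mm/day.
P = E + C − dPW/dt = 5.9 + (21.8) − (-5.61) = 33.3 mm/day.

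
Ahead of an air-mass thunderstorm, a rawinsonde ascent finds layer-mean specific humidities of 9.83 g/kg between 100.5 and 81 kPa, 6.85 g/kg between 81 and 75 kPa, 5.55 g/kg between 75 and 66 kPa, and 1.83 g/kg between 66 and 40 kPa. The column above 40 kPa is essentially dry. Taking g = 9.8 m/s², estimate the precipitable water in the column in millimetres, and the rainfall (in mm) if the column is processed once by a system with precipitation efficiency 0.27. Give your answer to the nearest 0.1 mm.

PW ≈ 33.7 mm; rainfall ≈ 9.1 mm

Precipitable water is the column-integrated vapour mass per unit area: PW = (1/g) Σ q̄ Δp, with q in kg/kg and Δp in Pa (1 kg/m² of water = 1 mm).
Layer 100.5–81 kPa: Δp = 195 hPa = 19500 Pa, q̄ = 0.00983 kg/kg → 0.00983 × 19500 / 9.8 = 19.56 mm
Layer 81–75 kPa: Δp = 60 hPa = 6000 Pa, q̄ = 0.00685 kg/kg → 0.00685 × 6000 / 9.8 = 4.19 mm
Layer 75–66 kPa: Δp = 90 hPa = 9000 Pa, q̄ = 0.00555 kg/kg → 0.00555 × 9000 / 9.8 = 5.10 mm
Layer 66–40 kPa: Δp = 260 hPa = 26000 Pa, q̄ = 0.00183 kg/kg → 0.00183 × 26000 / 9.8 = 4.86 mm
PW = 19.56 + 4.19 + 5.10 + 4.86 = 33.71 ≈ 33.7 mm.
Rainfall = ε × PW = 0.27 × 33.7 = 9.1 mm.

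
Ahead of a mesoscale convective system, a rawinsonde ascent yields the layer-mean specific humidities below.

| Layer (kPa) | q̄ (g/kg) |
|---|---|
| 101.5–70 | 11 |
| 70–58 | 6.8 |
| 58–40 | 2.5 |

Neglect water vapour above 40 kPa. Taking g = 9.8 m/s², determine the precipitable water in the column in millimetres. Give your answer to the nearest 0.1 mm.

PW ≈ 48.3 mm

Precipitable water is the column-integrated vapour mass per unit area: PW = (1/g) Σ q̄ Δp, with q in kg/kg and Δp in Pa (1 kg/m² of water = 1 mm).
Layer 101.5–70 kPa: Δp = 315 hPa = 31500 Pa, q̄ = 0.011 kg/kg → 0.011 × 31500 / 9.8 = 35.36 mm
Layer 70–58 kPa: Δp = 120 hPa = 12000 Pa, q̄ = 0.0068 kg/kg → 0.0068 × 12000 / 9.8 = 8.33 mm
Layer 58–40 kPa: Δp = 180 hPa = 18000 Pa, q̄ = 0.0025 kg/kg → 0.0025 × 18000 / 9.8 = 4.59 mm
PW = 35.36 + 8.33 + 4.59 = 48.28 ≈ 48.3 mm.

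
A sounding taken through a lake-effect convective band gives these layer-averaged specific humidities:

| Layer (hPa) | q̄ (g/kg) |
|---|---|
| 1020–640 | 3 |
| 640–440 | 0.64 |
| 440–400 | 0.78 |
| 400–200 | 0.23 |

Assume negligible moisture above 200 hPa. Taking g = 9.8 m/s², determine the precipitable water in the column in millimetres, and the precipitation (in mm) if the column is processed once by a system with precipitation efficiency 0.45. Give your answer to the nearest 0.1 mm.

PW ≈ 13.7 mm; precipitation ≈ 6.2 mm

Precipitable water is the column-integrated vapour mass per unit area: PW = (1/g) Σ q̄ Δp, with q in kg/kg and Δp in Pa (1 kg/m² of water = 1 mm).
Layer 1020–640 hPa: Δp = 380 hPa = 38000 Pa, q̄ = 0.003 kg/kg → 0.003 × 38000 / 9.8 = 11.63 mm
Layer 640–440 hPa: Δp = 200 hPa = 20000 Pa, q̄ = 0.00064 kg/kg → 0.00064 × 20000 / 9.8 = 1.31 mm
Layer 440–400 hPa: Δp = 40 hPa = 4000 Pa, q̄ = 0.00078 kg/kg → 0.00078 × 4000 / 9.8 = 0.32 mm
Layer 400–200 hPa: Δp = 200 hPa = 20000 Pa, q̄ = 0.00023 kg/kg → 0.00023 × 20000 / 9.8 = 0.47 mm
PW = 11.63 + 1.31 + 0.32 + 0.47 = 13.73 ≈ 13.7 mm.
Precipitation = ε × PW = 0.45 × 13.7 = 6.2 mm.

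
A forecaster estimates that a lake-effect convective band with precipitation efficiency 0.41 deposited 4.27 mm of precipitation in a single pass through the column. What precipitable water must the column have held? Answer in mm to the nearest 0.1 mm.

PW = precipitation / ε = 4.27 / 0.41 = 10.4 mm.

PW ≈ 10.4 mm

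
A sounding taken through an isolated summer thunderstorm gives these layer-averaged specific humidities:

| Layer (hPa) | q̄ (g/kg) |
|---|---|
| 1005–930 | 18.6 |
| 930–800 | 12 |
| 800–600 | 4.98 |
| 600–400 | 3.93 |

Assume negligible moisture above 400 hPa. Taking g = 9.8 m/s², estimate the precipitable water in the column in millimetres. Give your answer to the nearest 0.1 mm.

Precipitable water is the column-integrated vapour mass per unit area: PW = (1/g) Σ q̄ Δp, with q in kg/kg and Δp in Pa (1 kg/m² of water = 1 mm).
Layer 1005–930 hPa: Δp = 75 hPa = 7500 Pa, q̄ = 0.0186 kg/kg → 0.0186 × 7500 / 9.8 = 14.23 mm
Layer 930–800 hPa: Δp = 130 hPa = 13000 Pa, q̄ = 0.012 kg/kg → 0.012 × 13000 / 9.8 = 15.92 mm
Layer 800–600 hPa: Δp = 200 hPa = 20000 Pa, q̄ = 0.00498 kg/kg → 0.00498 × 20000 / 9.8 = 10.16 mm
Layer 600–400 hPa: Δp = 200 hPa = 20000 Pa, q̄ = 0.00393 kg/kg → 0.00393 × 20000 / 9.8 = 8.02 mm
PW = 14.23 + 15.92 + 10.16 + 8.02 = 48.33 ≈ 48.3 mm.

PW ≈ 48.3 mm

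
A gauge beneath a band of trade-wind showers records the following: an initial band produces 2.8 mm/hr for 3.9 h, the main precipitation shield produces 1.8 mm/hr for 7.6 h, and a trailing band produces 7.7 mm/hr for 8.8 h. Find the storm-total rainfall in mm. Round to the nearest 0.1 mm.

Total = Σ Rᵢ Δtᵢ = 2.8 × 3.9 + 1.8 × 7.6 + 7.7 × 8.8
      = 10.92 + 13.68 + 67.76 = 92.4 mm.

total ≈ 92.4 mm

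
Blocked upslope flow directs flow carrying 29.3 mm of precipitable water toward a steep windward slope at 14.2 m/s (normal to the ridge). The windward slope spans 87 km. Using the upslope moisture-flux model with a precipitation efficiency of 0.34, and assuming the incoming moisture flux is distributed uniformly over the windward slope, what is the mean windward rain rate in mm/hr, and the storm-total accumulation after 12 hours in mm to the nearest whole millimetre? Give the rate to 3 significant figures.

R ≈ 5.85 mm/hr; total ≈ 70 mm

Incoming column moisture flux per unit ridge length: F = V × PW = 14.2 × 29.3 = 416.06 mm·m/s.
Spread over the 87 km slope with efficiency ε = 0.34: R = ε·F/W = 0.34 × 416.06 / 87000 m = 1.626e-03 mm/s.
R = 1.626e-03 × 3600 = 5.85 mm/hr.
Over 12 h: total = 5.85 × 12 = 70.2 ≈ 70 mm.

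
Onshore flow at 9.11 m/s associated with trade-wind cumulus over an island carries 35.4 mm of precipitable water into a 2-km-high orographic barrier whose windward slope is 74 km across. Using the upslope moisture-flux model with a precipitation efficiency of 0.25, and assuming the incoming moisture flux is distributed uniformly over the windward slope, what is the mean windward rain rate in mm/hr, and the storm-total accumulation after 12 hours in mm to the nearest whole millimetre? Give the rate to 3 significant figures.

Incoming column moisture flux per unit ridge length: F = V × PW = 9.11 × 35.4 = 322.494 mm·m/s.
Spread over the 74 km slope with efficiency ε = 0.25: R = ε·F/W = 0.25 × 322.494 / 74000 m = 1.090e-03 mm/s.
R = 1.090e-03 × 3600 = 3.92 mm/hr.
Over 12 h: total = 3.92 × 12 = 47.04 ≈ 47 mm.

R ≈ 3.92 mm/hr; total ≈ 47 mm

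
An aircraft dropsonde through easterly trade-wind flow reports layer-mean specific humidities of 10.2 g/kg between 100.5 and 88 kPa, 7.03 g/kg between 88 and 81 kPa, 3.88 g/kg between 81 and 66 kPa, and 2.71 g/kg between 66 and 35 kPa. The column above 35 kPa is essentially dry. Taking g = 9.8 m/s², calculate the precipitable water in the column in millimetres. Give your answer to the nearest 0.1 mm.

PW ≈ 32.5 mm

Precipitable water is the column-integrated vapour mass per unit area: PW = (1/g) Σ q̄ Δp, with q in kg/kg and Δp in Pa (1 kg/m² of water = 1 mm).
Layer 100.5–88 kPa: Δp = 125 hPa = 12500 Pa, q̄ = 0.0102 kg/kg → 0.0102 × 12500 / 9.8 = 13.01 mm
Layer 88–81 kPa: Δp = 70 hPa = 7000 Pa, q̄ = 0.00703 kg/kg → 0.00703 × 7000 / 9.8 = 5.02 mm
Layer 81–66 kPa: Δp = 150 hPa = 15000 Pa, q̄ = 0.00388 kg/kg → 0.00388 × 15000 / 9.8 = 5.94 mm
Layer 66–35 kPa: Δp = 310 hPa = 31000 Pa, q̄ = 0.00271 kg/kg → 0.00271 × 31000 / 9.8 = 8.57 mm
PW = 13.01 + 5.02 + 5.94 + 8.57 = 32.54 ≈ 32.5 mm.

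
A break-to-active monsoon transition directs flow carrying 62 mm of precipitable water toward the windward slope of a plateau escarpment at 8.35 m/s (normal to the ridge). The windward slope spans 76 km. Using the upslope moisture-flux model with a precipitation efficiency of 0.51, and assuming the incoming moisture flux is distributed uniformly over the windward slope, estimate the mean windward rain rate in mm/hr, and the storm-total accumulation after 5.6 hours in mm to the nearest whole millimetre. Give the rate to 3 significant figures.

Incoming column moisture flux per unit ridge length: F = V × PW = 8.35 × 62 = 517.7 mm·m/s.
Spread over the 76 km slope with efficiency ε = 0.51: R = ε·F/W = 0.51 × 517.7 / 76000 m = 3.474e-03 mm/s.
R = 3.474e-03 × 3600 = 12.5 mm/hr.
Over 5.6 h: total = 12.5 × 5.6 = 70 mm.

R ≈ 12.5 mm/hr; total ≈ 70 mm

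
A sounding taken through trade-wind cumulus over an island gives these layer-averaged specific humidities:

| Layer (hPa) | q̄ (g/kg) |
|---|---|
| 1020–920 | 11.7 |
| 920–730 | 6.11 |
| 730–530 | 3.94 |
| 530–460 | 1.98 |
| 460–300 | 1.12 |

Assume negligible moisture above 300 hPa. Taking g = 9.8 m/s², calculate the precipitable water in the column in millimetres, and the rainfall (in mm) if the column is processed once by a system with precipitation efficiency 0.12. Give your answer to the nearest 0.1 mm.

PW ≈ 35.1 mm; rainfall ≈ 4.2 mm

Precipitable water is the column-integrated vapour mass per unit area: PW = (1/g) Σ q̄ Δp, with q in kg/kg and Δp in Pa (1 kg/m² of water = 1 mm).
Layer 1020–920 hPa: Δp = 100 hPa = 10000 Pa, q̄ = 0.0117 kg/kg → 0.0117 × 10000 / 9.8 = 11.94 mm
Layer 920–730 hPa: Δp = 190 hPa = 19000 Pa, q̄ = 0.00611 kg/kg → 0.00611 × 19000 / 9.8 = 11.85 mm
Layer 730–530 hPa: Δp = 200 hPa = 20000 Pa, q̄ = 0.00394 kg/kg → 0.00394 × 20000 / 9.8 = 8.04 mm
Layer 530–460 hPa: Δp = 70 hPa = 7000 Pa, q̄ = 0.00198 kg/kg → 0.00198 × 7000 / 9.8 = 1.41 mm
Layer 460–300 hPa: Δp = 160 hPa = 16000 Pa, q̄ = 0.00112 kg/kg → 0.00112 × 16000 / 9.8 = 1.83 mm
PW = 11.94 + 11.85 + 8.04 + 1.41 + 1.83 = 35.07 ≈ 35.1 mm.
Rainfall = ε × PW = 0.12 × 35.1 = 4.2 mm.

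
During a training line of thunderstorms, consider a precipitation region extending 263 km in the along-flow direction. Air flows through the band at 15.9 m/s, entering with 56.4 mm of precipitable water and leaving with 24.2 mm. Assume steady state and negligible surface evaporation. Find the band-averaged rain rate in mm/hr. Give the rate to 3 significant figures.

R ≈ 7.01 mm/hr

Column moisture flux per unit crosswind length is F = V × PW.
Inflow: F_in = 15.9 × 56.4 = 896.76 mm·m/s
Outflow: F_out = 15.9 × 24.2 = 384.78 mm·m/s
Steady-state rate R = (F_in − F_out)/L = (896.76 − 384.78) / 263000 m = 1.947e-03 mm/s.
R = 1.947e-03 × 3600 = 7.01 mm/hr.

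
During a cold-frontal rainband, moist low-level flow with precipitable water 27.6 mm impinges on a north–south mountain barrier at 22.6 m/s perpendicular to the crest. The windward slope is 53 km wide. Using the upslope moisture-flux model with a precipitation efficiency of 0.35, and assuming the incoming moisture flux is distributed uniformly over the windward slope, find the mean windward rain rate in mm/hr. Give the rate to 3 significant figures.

Incoming column moisture flux per unit ridge length: F = V × PW = 22.6 × 27.6 = 623.76 mm·m/s.
Spread over the 53 km slope with efficiency ε = 0.35: R = ε·F/W = 0.35 × 623.76 / 53000 m = 4.119e-03 mm/s.
R = 4.119e-03 × 3600 = 14.8 mm/hr.

R ≈ 14.8 mm/hr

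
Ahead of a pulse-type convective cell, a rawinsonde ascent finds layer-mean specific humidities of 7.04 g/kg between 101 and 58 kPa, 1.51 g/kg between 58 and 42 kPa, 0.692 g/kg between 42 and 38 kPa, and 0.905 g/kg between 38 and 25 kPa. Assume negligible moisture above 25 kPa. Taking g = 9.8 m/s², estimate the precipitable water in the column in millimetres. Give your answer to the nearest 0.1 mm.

PW ≈ 34.8 mm

Precipitable water is the column-integrated vapour mass per unit area: PW = (1/g) Σ q̄ Δp, with q in kg/kg and Δp in Pa (1 kg/m² of water = 1 mm).
Layer 101–58 kPa: Δp = 430 hPa = 43000 Pa, q̄ = 0.00704 kg/kg → 0.00704 × 43000 / 9.8 = 30.89 mm
Layer 58–42 kPa: Δp = 160 hPa = 16000 Pa, q̄ = 0.00151 kg/kg → 0.00151 × 16000 / 9.8 = 2.47 mm
Layer 42–38 kPa: Δp = 40 hPa = 4000 Pa, q̄ = 0.000692 kg/kg → 0.000692 × 4000 / 9.8 = 0.28 mm
Layer 38–25 kPa: Δp = 130 hPa = 13000 Pa, q̄ = 0.000905 kg/kg → 0.000905 × 13000 / 9.8 = 1.20 mm
PW = 30.89 + 2.47 + 0.28 + 1.20 = 34.84 ≈ 34.8 mm.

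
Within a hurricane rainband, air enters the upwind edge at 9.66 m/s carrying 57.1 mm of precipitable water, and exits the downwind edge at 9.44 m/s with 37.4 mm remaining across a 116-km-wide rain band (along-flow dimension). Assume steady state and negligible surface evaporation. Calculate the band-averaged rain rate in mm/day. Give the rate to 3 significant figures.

Column moisture flux per unit crosswind length is F = V × PW.
Inflow: F_in = 9.66 × 57.1 = 551.586 mm·m/s
Outflow: F_out = 9.44 × 37.4 = 353.056 mm·m/s
Steady-state rate R = (F_in − F_out)/L = (551.586 − 353.056) / 116000 m = 1.711e-03 mm/s.
R = 1.711e-03 × 3600 × 24 = 148 mm/day.

R ≈ 148 mm/day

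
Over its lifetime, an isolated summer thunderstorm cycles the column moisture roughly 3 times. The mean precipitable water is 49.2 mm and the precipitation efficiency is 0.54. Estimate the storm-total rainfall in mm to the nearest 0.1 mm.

Each cycle deposits ε × PW = 0.54 × 49.2 = 26.568 mm.
Over 3 cycles: 3 × 26.568 = 79.7 mm.

rainfall ≈ 79.7 mm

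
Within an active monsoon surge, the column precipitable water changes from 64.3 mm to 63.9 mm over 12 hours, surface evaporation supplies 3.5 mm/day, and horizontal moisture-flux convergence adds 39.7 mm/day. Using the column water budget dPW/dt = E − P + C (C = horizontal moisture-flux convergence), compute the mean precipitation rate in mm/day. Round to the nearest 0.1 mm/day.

dPW/dt = (63.9 − 64.3) mm / (12/24 day) = -0.800 mm/day.
P = E + C − dPW/dt = 3.5 + (39.7) − (-0.800) = 44.0 mm/day.

P ≈ 44.0 mm/day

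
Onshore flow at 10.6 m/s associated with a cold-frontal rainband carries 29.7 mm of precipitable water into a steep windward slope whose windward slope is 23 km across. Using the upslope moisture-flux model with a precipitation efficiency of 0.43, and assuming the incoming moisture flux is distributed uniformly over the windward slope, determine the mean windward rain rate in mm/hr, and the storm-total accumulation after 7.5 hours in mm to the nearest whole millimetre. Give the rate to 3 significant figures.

Incoming column moisture flux per unit ridge length: F = V × PW = 10.6 × 29.7 = 314.82 mm·m/s.
Spread over the 23 km slope with efficiency ε = 0.43: R = ε·F/W = 0.43 × 314.82 / 23000 m = 5.886e-03 mm/s.
R = 5.886e-03 × 3600 = 21.2 mm/hr.
Over 7.5 h: total = 21.2 × 7.5 = 159 mm.

R ≈ 21.2 mm/hr; total ≈ 159 mm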